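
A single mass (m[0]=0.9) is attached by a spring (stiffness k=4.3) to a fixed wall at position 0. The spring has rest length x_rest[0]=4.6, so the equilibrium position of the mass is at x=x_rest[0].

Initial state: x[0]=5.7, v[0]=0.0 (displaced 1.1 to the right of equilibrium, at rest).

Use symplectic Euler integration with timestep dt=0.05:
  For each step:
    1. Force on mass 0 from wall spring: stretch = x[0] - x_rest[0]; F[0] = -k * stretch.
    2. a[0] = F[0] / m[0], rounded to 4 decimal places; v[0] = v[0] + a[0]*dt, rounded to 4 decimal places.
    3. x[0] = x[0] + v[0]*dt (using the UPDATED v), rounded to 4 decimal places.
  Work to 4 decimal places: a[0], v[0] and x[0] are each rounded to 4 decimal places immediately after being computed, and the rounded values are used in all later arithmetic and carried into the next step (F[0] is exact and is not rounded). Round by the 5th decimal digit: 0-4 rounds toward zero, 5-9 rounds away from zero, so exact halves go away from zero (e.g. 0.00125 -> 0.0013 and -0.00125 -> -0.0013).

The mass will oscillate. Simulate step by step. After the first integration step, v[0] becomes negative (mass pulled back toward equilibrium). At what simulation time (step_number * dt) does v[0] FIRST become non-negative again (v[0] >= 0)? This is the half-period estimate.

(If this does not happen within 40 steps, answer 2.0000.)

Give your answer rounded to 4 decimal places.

Answer: 1.4500

Derivation:
Step 0: x=[5.7000] v=[0.0000]
Step 1: x=[5.6869] v=[-0.2628]
Step 2: x=[5.6608] v=[-0.5225]
Step 3: x=[5.6220] v=[-0.7759]
Step 4: x=[5.5710] v=[-1.0200]
Step 5: x=[5.5084] v=[-1.2520]
Step 6: x=[5.4350] v=[-1.4690]
Step 7: x=[5.3516] v=[-1.6685]
Step 8: x=[5.2592] v=[-1.8481]
Step 9: x=[5.1589] v=[-2.0056]
Step 10: x=[5.0519] v=[-2.1391]
Step 11: x=[4.9395] v=[-2.2471]
Step 12: x=[4.8231] v=[-2.3282]
Step 13: x=[4.7040] v=[-2.3815]
Step 14: x=[4.5837] v=[-2.4063]
Step 15: x=[4.4636] v=[-2.4024]
Step 16: x=[4.3451] v=[-2.3698]
Step 17: x=[4.2297] v=[-2.3089]
Step 18: x=[4.1187] v=[-2.2204]
Step 19: x=[4.0134] v=[-2.1054]
Step 20: x=[3.9151] v=[-1.9653]
Step 21: x=[3.8250] v=[-1.8017]
Step 22: x=[3.7442] v=[-1.6166]
Step 23: x=[3.6736] v=[-1.4122]
Step 24: x=[3.6141] v=[-1.1909]
Step 25: x=[3.5663] v=[-0.9554]
Step 26: x=[3.5309] v=[-0.7085]
Step 27: x=[3.5082] v=[-0.4531]
Step 28: x=[3.4986] v=[-0.1923]
Step 29: x=[3.5021] v=[0.0708]
First v>=0 after going negative at step 29, time=1.4500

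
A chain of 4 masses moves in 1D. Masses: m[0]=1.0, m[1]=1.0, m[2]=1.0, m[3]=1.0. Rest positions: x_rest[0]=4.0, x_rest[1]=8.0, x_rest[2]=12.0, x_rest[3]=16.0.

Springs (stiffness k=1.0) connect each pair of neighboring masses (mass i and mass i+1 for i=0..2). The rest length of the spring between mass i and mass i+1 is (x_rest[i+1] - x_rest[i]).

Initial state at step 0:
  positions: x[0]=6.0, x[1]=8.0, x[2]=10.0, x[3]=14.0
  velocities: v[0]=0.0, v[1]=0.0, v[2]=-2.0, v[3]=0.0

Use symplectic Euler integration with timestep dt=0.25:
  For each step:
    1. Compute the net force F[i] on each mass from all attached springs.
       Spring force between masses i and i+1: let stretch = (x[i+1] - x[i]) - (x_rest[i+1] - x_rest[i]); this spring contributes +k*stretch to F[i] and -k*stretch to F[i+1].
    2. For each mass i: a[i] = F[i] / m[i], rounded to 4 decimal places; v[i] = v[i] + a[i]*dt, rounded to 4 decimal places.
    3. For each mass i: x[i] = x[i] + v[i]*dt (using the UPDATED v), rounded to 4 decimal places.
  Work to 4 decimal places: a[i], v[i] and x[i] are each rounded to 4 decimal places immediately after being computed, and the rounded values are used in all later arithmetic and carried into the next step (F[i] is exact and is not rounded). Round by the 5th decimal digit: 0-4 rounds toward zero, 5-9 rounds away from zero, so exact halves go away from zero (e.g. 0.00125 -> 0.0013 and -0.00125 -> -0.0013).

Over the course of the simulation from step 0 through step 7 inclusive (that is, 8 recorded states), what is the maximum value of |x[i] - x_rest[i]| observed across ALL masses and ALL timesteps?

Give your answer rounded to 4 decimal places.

Step 0: x=[6.0000 8.0000 10.0000 14.0000] v=[0.0000 0.0000 -2.0000 0.0000]
Step 1: x=[5.8750 8.0000 9.6250 14.0000] v=[-0.5000 0.0000 -1.5000 0.0000]
Step 2: x=[5.6328 7.9688 9.4219 13.9766] v=[-0.9688 -0.1250 -0.8125 -0.0938]
Step 3: x=[5.2866 7.8824 9.4126 13.9185] v=[-1.3848 -0.3457 -0.0371 -0.2325]
Step 4: x=[4.8526 7.7294 9.5893 13.8288] v=[-1.7359 -0.6121 0.7068 -0.3590]
Step 5: x=[4.3484 7.5128 9.9147 13.7241] v=[-2.0167 -0.8663 1.3017 -0.4189]
Step 6: x=[3.7920 7.2486 10.3281 13.6313] v=[-2.2256 -1.0569 1.6536 -0.3713]
Step 7: x=[3.2016 6.9608 10.7555 13.5820] v=[-2.3615 -1.1512 1.7095 -0.1971]
Max displacement = 2.5874

Answer: 2.5874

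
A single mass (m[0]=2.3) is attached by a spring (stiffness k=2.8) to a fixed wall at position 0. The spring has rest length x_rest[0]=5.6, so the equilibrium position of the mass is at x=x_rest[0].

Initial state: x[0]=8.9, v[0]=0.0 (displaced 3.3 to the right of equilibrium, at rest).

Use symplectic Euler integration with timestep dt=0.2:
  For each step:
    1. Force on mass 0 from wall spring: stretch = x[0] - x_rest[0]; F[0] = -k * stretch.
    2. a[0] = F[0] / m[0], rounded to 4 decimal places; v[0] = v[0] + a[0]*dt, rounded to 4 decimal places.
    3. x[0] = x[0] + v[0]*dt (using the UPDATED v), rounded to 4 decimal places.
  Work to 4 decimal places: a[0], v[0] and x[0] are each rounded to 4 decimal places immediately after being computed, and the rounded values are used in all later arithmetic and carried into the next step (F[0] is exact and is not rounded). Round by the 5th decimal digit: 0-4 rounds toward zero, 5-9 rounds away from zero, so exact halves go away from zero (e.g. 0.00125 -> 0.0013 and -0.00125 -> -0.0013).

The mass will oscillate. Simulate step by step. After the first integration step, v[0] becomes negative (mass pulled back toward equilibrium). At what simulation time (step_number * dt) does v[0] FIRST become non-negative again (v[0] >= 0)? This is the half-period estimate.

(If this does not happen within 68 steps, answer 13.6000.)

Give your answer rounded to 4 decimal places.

Step 0: x=[8.9000] v=[0.0000]
Step 1: x=[8.7393] v=[-0.8035]
Step 2: x=[8.4257] v=[-1.5679]
Step 3: x=[7.9745] v=[-2.2559]
Step 4: x=[7.4077] v=[-2.8340]
Step 5: x=[6.7529] v=[-3.2741]
Step 6: x=[6.0419] v=[-3.5548]
Step 7: x=[5.3094] v=[-3.6624]
Step 8: x=[4.5911] v=[-3.5916]
Step 9: x=[3.9219] v=[-3.3460]
Step 10: x=[3.3344] v=[-2.9374]
Step 11: x=[2.8572] v=[-2.3858]
Step 12: x=[2.5136] v=[-1.7180]
Step 13: x=[2.3203] v=[-0.9665]
Step 14: x=[2.2867] v=[-0.1680]
Step 15: x=[2.4144] v=[0.6387]
First v>=0 after going negative at step 15, time=3.0000

Answer: 3.0000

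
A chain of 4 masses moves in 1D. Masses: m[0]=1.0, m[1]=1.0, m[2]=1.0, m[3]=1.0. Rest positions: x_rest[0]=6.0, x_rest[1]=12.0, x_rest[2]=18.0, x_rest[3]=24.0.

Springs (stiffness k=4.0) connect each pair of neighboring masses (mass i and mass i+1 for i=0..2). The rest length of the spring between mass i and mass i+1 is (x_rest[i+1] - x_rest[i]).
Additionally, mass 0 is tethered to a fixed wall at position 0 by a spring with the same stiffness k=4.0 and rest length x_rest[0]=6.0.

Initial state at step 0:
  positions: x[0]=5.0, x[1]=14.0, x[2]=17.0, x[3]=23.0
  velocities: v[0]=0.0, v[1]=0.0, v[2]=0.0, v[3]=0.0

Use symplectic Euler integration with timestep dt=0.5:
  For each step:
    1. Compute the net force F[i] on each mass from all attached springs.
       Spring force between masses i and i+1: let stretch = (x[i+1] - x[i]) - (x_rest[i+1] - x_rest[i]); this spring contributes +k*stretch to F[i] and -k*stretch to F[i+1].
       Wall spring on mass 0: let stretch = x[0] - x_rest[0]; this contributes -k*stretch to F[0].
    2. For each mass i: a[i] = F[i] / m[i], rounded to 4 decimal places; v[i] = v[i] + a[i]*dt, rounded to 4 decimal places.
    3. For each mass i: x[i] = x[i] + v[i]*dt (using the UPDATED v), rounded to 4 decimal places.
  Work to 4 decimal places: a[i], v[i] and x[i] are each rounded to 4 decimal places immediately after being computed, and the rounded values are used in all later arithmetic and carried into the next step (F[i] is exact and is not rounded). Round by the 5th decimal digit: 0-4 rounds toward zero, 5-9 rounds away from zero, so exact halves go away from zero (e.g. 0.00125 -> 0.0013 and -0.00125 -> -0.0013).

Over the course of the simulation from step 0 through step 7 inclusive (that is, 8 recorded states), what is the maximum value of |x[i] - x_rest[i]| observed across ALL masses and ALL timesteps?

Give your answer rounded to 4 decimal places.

Step 0: x=[5.0000 14.0000 17.0000 23.0000] v=[0.0000 0.0000 0.0000 0.0000]
Step 1: x=[9.0000 8.0000 20.0000 23.0000] v=[8.0000 -12.0000 6.0000 0.0000]
Step 2: x=[3.0000 15.0000 14.0000 26.0000] v=[-12.0000 14.0000 -12.0000 6.0000]
Step 3: x=[6.0000 9.0000 21.0000 23.0000] v=[6.0000 -12.0000 14.0000 -6.0000]
Step 4: x=[6.0000 12.0000 18.0000 24.0000] v=[0.0000 6.0000 -6.0000 2.0000]
Step 5: x=[6.0000 15.0000 15.0000 25.0000] v=[0.0000 6.0000 -6.0000 2.0000]
Step 6: x=[9.0000 9.0000 22.0000 22.0000] v=[6.0000 -12.0000 14.0000 -6.0000]
Step 7: x=[3.0000 16.0000 16.0000 25.0000] v=[-12.0000 14.0000 -12.0000 6.0000]
Max displacement = 4.0000

Answer: 4.0000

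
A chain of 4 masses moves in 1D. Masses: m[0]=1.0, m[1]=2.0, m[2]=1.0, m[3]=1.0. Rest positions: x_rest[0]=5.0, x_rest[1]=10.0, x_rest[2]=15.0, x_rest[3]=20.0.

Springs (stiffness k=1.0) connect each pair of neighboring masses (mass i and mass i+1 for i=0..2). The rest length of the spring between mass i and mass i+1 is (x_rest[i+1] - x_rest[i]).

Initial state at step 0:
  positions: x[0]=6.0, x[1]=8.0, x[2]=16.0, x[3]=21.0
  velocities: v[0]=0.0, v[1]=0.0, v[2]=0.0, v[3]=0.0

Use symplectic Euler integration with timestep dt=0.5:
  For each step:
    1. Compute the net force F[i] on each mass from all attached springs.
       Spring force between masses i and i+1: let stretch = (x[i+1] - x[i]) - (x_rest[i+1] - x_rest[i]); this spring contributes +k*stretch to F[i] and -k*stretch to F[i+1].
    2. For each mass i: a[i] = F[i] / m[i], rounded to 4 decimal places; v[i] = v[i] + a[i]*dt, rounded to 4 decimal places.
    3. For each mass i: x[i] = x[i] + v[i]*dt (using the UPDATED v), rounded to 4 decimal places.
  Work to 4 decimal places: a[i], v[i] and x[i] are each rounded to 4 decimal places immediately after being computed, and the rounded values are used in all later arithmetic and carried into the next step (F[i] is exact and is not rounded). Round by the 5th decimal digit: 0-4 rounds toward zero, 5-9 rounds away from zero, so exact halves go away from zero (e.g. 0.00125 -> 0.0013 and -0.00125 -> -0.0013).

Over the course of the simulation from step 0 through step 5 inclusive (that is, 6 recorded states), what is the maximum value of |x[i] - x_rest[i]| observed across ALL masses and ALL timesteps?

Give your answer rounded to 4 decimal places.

Answer: 2.0879

Derivation:
Step 0: x=[6.0000 8.0000 16.0000 21.0000] v=[0.0000 0.0000 0.0000 0.0000]
Step 1: x=[5.2500 8.7500 15.2500 21.0000] v=[-1.5000 1.5000 -1.5000 0.0000]
Step 2: x=[4.1250 9.8750 14.3125 20.8125] v=[-2.2500 2.2500 -1.8750 -0.3750]
Step 3: x=[3.1875 10.8360 13.8906 20.2500] v=[-1.8750 1.9219 -0.8438 -1.1250]
Step 4: x=[2.9121 11.2227 14.2949 19.3477] v=[-0.5508 0.7734 0.8086 -1.8047]
Step 5: x=[3.4644 10.9546 15.1944 18.4322] v=[1.1045 -0.5362 1.7989 -1.8311]
Max displacement = 2.0879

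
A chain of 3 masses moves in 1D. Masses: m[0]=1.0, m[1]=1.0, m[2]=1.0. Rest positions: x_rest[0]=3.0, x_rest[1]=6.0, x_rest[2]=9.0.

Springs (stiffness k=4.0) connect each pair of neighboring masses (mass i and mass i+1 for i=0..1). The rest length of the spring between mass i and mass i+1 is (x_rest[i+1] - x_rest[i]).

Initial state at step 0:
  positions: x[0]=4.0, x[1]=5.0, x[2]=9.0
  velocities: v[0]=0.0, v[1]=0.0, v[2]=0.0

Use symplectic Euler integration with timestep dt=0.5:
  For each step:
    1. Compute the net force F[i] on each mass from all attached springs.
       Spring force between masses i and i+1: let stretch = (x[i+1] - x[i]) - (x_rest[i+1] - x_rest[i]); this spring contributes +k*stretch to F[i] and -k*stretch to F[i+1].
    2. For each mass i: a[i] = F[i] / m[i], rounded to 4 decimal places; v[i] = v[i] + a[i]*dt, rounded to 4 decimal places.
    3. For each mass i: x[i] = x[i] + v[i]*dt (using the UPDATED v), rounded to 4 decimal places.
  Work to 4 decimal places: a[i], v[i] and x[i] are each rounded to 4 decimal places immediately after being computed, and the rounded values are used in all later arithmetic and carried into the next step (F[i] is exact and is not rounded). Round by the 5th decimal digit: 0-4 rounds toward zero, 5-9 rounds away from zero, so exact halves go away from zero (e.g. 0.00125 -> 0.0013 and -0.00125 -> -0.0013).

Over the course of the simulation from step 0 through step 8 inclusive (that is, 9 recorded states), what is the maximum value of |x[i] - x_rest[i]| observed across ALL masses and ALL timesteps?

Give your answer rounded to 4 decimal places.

Answer: 2.0000

Derivation:
Step 0: x=[4.0000 5.0000 9.0000] v=[0.0000 0.0000 0.0000]
Step 1: x=[2.0000 8.0000 8.0000] v=[-4.0000 6.0000 -2.0000]
Step 2: x=[3.0000 5.0000 10.0000] v=[2.0000 -6.0000 4.0000]
Step 3: x=[3.0000 5.0000 10.0000] v=[0.0000 0.0000 0.0000]
Step 4: x=[2.0000 8.0000 8.0000] v=[-2.0000 6.0000 -4.0000]
Step 5: x=[4.0000 5.0000 9.0000] v=[4.0000 -6.0000 2.0000]
Step 6: x=[4.0000 5.0000 9.0000] v=[0.0000 0.0000 0.0000]
Step 7: x=[2.0000 8.0000 8.0000] v=[-4.0000 6.0000 -2.0000]
Step 8: x=[3.0000 5.0000 10.0000] v=[2.0000 -6.0000 4.0000]
Max displacement = 2.0000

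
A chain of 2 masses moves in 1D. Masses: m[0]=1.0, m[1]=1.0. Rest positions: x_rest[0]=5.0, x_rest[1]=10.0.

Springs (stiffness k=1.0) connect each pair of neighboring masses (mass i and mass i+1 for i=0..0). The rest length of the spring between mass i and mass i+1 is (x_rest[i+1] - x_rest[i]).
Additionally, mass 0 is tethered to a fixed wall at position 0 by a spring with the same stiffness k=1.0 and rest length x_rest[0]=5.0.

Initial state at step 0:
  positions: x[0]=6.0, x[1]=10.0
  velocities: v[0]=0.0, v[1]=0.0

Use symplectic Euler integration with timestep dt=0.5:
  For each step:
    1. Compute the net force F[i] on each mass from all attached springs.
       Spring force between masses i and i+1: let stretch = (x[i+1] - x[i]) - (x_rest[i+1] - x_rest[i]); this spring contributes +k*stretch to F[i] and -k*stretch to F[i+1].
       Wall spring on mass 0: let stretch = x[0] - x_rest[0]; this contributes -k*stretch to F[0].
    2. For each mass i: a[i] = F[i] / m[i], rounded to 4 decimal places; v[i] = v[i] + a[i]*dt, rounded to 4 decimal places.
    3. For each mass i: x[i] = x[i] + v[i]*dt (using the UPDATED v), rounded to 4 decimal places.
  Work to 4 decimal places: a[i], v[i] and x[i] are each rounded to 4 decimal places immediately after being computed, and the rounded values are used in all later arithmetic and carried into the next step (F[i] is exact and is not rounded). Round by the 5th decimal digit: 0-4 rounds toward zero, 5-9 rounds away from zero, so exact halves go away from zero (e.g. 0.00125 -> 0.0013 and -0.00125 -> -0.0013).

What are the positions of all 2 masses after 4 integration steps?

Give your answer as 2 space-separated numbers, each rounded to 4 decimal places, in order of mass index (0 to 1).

Step 0: x=[6.0000 10.0000] v=[0.0000 0.0000]
Step 1: x=[5.5000 10.2500] v=[-1.0000 0.5000]
Step 2: x=[4.8125 10.5625] v=[-1.3750 0.6250]
Step 3: x=[4.3594 10.6875] v=[-0.9063 0.2500]
Step 4: x=[4.3985 10.4805] v=[0.0781 -0.4141]

Answer: 4.3985 10.4805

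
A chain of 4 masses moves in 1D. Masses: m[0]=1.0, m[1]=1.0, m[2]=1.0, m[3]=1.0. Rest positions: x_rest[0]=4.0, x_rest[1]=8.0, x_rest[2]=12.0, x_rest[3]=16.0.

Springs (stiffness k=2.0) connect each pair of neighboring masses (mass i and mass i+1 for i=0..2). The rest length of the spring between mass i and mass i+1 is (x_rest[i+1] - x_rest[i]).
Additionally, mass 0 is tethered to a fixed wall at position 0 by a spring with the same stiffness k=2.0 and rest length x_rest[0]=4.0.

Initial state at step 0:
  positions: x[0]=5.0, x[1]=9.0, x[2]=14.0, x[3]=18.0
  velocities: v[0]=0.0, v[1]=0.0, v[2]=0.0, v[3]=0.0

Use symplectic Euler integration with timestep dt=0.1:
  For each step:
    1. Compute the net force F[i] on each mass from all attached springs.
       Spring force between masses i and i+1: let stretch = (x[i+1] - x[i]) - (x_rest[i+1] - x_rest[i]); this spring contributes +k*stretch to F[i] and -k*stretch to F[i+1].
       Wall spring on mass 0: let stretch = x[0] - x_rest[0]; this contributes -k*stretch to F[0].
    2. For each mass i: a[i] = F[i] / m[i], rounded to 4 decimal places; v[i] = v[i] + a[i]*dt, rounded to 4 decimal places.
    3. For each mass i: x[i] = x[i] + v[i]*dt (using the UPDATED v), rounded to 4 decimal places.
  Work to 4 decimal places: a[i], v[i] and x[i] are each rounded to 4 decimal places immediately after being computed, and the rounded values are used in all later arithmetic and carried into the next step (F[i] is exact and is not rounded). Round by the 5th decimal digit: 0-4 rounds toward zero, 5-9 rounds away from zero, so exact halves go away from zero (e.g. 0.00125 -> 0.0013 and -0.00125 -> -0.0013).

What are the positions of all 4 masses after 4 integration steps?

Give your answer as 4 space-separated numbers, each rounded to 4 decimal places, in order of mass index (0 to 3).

Step 0: x=[5.0000 9.0000 14.0000 18.0000] v=[0.0000 0.0000 0.0000 0.0000]
Step 1: x=[4.9800 9.0200 13.9800 18.0000] v=[-0.2000 0.2000 -0.2000 0.0000]
Step 2: x=[4.9412 9.0584 13.9412 17.9996] v=[-0.3880 0.3840 -0.3880 -0.0040]
Step 3: x=[4.8859 9.1121 13.8859 17.9980] v=[-0.5528 0.5371 -0.5529 -0.0157]
Step 4: x=[4.8174 9.1768 13.8174 17.9942] v=[-0.6847 0.6466 -0.6852 -0.0381]

Answer: 4.8174 9.1768 13.8174 17.9942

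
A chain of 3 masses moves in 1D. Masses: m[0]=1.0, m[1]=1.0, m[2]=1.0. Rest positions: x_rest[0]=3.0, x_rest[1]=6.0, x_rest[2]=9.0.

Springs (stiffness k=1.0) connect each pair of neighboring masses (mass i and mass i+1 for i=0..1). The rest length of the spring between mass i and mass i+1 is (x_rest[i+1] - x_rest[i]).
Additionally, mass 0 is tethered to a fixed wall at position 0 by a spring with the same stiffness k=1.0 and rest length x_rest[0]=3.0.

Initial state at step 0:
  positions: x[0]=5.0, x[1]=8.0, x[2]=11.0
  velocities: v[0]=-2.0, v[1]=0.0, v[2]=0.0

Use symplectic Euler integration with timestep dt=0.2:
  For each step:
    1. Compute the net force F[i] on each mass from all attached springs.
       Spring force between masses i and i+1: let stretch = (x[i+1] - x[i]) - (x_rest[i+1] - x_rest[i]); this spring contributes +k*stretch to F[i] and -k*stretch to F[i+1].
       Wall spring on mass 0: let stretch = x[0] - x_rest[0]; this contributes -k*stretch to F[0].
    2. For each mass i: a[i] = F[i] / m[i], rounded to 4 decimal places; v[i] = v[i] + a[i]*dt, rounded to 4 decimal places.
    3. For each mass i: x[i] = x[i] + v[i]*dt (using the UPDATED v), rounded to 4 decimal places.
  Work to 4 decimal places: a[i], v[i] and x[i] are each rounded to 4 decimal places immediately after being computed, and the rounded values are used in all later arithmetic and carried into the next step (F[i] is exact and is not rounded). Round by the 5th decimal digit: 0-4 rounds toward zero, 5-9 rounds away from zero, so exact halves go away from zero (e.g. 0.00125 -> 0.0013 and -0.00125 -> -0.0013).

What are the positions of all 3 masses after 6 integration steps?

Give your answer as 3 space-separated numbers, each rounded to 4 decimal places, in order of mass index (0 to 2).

Step 0: x=[5.0000 8.0000 11.0000] v=[-2.0000 0.0000 0.0000]
Step 1: x=[4.5200 8.0000 11.0000] v=[-2.4000 0.0000 0.0000]
Step 2: x=[3.9984 7.9808 11.0000] v=[-2.6080 -0.0960 0.0000]
Step 3: x=[3.4762 7.9231 10.9992] v=[-2.6112 -0.2886 -0.0038]
Step 4: x=[2.9928 7.8105 10.9954] v=[-2.4171 -0.5628 -0.0190]
Step 5: x=[2.5824 7.6326 10.9842] v=[-2.0521 -0.8894 -0.0560]
Step 6: x=[2.2707 7.3868 10.9589] v=[-1.5585 -1.2291 -0.1263]

Answer: 2.2707 7.3868 10.9589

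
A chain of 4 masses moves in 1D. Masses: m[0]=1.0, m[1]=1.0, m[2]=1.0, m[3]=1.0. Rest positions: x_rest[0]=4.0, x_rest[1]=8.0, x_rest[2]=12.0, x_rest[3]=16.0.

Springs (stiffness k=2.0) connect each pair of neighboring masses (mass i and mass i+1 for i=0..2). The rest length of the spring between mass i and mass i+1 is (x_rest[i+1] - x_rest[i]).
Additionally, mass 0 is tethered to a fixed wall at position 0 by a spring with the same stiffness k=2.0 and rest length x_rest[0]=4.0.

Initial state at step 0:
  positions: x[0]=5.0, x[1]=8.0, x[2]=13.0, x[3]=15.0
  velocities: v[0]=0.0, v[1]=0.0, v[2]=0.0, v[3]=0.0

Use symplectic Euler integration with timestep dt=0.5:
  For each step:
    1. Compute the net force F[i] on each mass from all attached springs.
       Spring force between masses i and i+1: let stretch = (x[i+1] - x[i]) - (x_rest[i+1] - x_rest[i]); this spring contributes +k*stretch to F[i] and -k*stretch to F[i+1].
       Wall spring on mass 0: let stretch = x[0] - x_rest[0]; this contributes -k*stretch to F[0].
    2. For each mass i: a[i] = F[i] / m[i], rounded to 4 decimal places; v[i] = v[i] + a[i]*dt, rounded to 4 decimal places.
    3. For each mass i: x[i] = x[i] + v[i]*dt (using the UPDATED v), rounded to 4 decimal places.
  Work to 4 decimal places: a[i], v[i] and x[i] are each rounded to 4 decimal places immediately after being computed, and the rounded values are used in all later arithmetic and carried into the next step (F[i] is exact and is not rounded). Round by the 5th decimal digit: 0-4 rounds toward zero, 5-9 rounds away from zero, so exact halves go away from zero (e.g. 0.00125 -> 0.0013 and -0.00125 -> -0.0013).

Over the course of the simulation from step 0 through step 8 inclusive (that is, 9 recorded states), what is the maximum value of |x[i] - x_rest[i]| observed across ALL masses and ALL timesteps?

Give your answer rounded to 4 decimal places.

Step 0: x=[5.0000 8.0000 13.0000 15.0000] v=[0.0000 0.0000 0.0000 0.0000]
Step 1: x=[4.0000 9.0000 11.5000 16.0000] v=[-2.0000 2.0000 -3.0000 2.0000]
Step 2: x=[3.5000 8.7500 11.0000 16.7500] v=[-1.0000 -0.5000 -1.0000 1.5000]
Step 3: x=[3.8750 7.0000 12.2500 16.6250] v=[0.7500 -3.5000 2.5000 -0.2500]
Step 4: x=[3.8750 6.3125 13.0625 16.3125] v=[0.0000 -1.3750 1.6250 -0.6250]
Step 5: x=[3.1563 7.7813 12.1250 16.3750] v=[-1.4375 2.9375 -1.8750 0.1250]
Step 6: x=[3.1719 9.1094 11.1407 16.3125] v=[0.0312 2.6562 -1.9687 -0.1250]
Step 7: x=[4.5703 8.4844 11.7266 15.6641] v=[2.7968 -1.2500 1.1718 -1.2968]
Step 8: x=[5.6406 7.5235 12.6602 15.0470] v=[2.1406 -1.9219 1.8671 -1.2343]
Max displacement = 1.6875

Answer: 1.6875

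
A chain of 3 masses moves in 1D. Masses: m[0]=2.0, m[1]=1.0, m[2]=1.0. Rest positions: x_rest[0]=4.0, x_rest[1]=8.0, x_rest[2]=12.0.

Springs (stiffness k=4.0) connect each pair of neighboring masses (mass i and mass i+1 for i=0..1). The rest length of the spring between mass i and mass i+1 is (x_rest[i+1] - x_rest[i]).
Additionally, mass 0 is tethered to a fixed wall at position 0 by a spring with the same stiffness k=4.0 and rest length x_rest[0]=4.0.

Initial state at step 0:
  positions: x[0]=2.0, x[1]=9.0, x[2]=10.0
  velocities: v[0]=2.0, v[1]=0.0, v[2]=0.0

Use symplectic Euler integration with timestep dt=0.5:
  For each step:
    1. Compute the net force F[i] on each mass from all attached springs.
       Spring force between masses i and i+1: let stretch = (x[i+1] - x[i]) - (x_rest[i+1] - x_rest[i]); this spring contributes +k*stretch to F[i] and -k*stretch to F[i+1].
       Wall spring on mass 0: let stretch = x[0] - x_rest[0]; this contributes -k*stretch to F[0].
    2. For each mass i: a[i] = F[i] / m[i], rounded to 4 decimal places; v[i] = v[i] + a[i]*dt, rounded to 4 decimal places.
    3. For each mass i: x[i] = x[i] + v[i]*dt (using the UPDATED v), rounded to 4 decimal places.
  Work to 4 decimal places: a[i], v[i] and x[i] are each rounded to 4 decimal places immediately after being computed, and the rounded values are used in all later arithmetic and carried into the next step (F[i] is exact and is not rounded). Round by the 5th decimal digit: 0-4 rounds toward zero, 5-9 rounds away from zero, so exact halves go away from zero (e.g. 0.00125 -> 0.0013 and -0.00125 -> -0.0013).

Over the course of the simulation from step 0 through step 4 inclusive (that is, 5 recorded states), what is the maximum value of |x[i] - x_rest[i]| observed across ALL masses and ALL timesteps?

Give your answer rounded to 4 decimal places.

Step 0: x=[2.0000 9.0000 10.0000] v=[2.0000 0.0000 0.0000]
Step 1: x=[5.5000 3.0000 13.0000] v=[7.0000 -12.0000 6.0000]
Step 2: x=[5.0000 9.5000 10.0000] v=[-1.0000 13.0000 -6.0000]
Step 3: x=[4.2500 12.0000 10.5000] v=[-1.5000 5.0000 1.0000]
Step 4: x=[5.2500 5.2500 16.5000] v=[2.0000 -13.5000 12.0000]
Max displacement = 5.0000

Answer: 5.0000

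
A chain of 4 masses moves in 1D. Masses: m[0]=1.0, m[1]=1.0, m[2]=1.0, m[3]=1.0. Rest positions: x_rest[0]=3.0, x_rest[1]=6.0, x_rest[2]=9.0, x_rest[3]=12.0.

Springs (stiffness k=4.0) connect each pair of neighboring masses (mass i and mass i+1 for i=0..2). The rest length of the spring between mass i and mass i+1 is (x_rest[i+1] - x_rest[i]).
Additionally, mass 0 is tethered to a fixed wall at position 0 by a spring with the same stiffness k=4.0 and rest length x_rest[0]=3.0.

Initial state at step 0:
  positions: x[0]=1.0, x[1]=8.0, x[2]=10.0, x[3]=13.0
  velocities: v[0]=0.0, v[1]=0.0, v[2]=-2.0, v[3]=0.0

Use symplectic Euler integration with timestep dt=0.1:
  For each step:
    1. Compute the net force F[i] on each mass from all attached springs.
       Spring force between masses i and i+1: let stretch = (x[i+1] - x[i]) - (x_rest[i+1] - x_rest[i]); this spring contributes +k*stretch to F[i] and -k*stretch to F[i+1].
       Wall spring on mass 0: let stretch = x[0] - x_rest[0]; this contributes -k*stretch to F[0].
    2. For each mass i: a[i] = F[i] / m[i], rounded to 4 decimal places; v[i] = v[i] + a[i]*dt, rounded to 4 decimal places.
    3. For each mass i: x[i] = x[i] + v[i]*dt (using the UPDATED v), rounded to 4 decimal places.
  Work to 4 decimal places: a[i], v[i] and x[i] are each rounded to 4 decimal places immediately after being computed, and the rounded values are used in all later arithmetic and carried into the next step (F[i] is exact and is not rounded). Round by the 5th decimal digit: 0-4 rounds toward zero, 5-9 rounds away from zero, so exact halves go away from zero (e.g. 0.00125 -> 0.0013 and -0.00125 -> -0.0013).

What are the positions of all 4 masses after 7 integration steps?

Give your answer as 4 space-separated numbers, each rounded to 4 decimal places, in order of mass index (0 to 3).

Step 0: x=[1.0000 8.0000 10.0000 13.0000] v=[0.0000 0.0000 -2.0000 0.0000]
Step 1: x=[1.2400 7.8000 9.8400 13.0000] v=[2.4000 -2.0000 -1.6000 0.0000]
Step 2: x=[1.6928 7.4192 9.7248 12.9936] v=[4.5280 -3.8080 -1.1520 -0.0640]
Step 3: x=[2.3069 6.9016 9.6481 12.9765] v=[6.1414 -5.1763 -0.7667 -0.1715]
Step 4: x=[3.0126 6.3100 9.5947 12.9462] v=[7.0565 -5.9156 -0.5339 -0.3029]
Step 5: x=[3.7296 5.7179 9.5440 12.9019] v=[7.1704 -5.9207 -0.5072 -0.4435]
Step 6: x=[4.3770 5.1993 9.4746 12.8432] v=[6.4739 -5.1856 -0.6945 -0.5867]
Step 7: x=[4.8822 4.8189 9.3689 12.7698] v=[5.0520 -3.8044 -1.0572 -0.7341]

Answer: 4.8822 4.8189 9.3689 12.7698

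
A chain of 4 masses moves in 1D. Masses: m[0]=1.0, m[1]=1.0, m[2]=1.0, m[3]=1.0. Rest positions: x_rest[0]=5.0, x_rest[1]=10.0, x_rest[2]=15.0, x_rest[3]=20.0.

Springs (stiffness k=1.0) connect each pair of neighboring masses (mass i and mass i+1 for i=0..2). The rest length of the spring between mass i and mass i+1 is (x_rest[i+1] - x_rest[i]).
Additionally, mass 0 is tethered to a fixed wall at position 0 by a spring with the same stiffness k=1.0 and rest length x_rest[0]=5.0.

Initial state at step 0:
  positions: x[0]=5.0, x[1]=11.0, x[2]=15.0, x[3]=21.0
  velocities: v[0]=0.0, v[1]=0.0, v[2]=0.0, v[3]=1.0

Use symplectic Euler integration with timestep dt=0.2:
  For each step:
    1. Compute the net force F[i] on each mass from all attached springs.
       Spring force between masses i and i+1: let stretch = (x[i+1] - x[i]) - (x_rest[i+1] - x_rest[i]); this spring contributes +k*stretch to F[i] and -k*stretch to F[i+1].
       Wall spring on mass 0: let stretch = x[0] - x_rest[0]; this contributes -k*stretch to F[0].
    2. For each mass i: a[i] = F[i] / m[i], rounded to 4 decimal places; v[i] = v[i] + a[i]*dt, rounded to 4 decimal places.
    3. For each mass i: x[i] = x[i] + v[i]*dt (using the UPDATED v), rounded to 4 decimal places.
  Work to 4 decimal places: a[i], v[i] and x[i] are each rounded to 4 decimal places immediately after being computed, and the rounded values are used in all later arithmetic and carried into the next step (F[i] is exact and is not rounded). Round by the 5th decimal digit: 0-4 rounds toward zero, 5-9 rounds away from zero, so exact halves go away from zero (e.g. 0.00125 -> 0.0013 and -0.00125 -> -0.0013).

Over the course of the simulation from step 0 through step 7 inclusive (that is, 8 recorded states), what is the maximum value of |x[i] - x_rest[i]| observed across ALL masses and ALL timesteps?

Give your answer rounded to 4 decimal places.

Step 0: x=[5.0000 11.0000 15.0000 21.0000] v=[0.0000 0.0000 0.0000 1.0000]
Step 1: x=[5.0400 10.9200 15.0800 21.1600] v=[0.2000 -0.4000 0.4000 0.8000]
Step 2: x=[5.1136 10.7712 15.2368 21.2768] v=[0.3680 -0.7440 0.7840 0.5840]
Step 3: x=[5.2090 10.5747 15.4566 21.3520] v=[0.4768 -0.9824 1.0989 0.3760]
Step 4: x=[5.3106 10.3589 15.7169 21.3914] v=[0.5081 -1.0792 1.3016 0.1969]
Step 5: x=[5.4017 10.1554 15.9899 21.4038] v=[0.4556 -1.0173 1.3649 0.0620]
Step 6: x=[5.4669 9.9952 16.2461 21.3996] v=[0.3260 -0.8011 1.2808 -0.0208]
Step 7: x=[5.4946 9.9039 16.4584 21.3893] v=[0.1383 -0.4566 1.0613 -0.0515]
Max displacement = 1.4584

Answer: 1.4584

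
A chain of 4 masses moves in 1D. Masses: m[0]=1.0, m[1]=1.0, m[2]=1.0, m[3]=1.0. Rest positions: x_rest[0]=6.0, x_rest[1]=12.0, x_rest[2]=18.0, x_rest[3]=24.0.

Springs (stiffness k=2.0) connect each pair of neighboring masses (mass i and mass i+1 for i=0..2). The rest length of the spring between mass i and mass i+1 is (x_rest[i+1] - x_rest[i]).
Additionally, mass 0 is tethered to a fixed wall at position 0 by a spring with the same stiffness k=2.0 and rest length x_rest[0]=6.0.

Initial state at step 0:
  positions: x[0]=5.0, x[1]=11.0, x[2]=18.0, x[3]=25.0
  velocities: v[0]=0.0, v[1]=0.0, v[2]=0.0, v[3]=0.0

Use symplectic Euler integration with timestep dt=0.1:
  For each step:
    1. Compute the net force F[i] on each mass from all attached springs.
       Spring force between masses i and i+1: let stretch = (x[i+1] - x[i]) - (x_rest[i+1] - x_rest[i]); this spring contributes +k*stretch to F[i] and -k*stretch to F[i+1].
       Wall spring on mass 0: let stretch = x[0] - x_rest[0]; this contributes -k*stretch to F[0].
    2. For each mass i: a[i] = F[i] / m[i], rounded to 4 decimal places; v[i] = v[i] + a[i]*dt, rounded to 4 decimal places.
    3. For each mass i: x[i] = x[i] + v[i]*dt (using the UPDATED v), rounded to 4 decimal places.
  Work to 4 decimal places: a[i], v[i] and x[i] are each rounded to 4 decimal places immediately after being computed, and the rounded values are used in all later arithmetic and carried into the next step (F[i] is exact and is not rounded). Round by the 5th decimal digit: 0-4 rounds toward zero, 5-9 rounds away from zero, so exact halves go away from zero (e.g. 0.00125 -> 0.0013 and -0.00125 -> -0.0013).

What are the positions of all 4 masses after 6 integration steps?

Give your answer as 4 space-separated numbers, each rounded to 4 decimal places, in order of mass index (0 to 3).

Answer: 5.3927 11.3927 18.0000 24.6074

Derivation:
Step 0: x=[5.0000 11.0000 18.0000 25.0000] v=[0.0000 0.0000 0.0000 0.0000]
Step 1: x=[5.0200 11.0200 18.0000 24.9800] v=[0.2000 0.2000 0.0000 -0.2000]
Step 2: x=[5.0596 11.0596 18.0000 24.9404] v=[0.3960 0.3960 0.0000 -0.3960]
Step 3: x=[5.1180 11.1180 18.0000 24.8820] v=[0.5841 0.5841 0.0000 -0.5841]
Step 4: x=[5.1941 11.1941 18.0000 24.8060] v=[0.7605 0.7605 0.0000 -0.7605]
Step 5: x=[5.2863 11.2863 18.0000 24.7138] v=[0.9217 0.9217 0.0000 -0.9217]
Step 6: x=[5.3927 11.3927 18.0000 24.6074] v=[1.0644 1.0644 0.0000 -1.0645]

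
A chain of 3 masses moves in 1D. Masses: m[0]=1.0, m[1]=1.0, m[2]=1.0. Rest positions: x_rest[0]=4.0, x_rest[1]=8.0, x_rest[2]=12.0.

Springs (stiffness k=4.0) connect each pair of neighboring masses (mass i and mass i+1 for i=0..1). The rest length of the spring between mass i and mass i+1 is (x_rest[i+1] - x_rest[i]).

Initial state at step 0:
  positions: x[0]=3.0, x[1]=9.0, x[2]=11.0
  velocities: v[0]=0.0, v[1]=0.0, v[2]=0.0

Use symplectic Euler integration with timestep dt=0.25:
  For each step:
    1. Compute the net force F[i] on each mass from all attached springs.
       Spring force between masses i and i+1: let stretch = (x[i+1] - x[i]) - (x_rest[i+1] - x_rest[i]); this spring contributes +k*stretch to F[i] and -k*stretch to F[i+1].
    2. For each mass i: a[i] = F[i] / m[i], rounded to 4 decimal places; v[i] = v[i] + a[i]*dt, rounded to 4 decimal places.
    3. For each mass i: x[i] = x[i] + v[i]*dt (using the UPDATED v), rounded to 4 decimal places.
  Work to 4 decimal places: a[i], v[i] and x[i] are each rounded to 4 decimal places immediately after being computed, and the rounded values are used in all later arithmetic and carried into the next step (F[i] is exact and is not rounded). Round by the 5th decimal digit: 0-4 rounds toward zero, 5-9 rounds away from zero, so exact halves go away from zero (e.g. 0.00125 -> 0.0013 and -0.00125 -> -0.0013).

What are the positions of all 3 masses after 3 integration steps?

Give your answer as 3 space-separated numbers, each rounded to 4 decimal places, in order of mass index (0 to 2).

Answer: 4.4063 6.1875 12.4063

Derivation:
Step 0: x=[3.0000 9.0000 11.0000] v=[0.0000 0.0000 0.0000]
Step 1: x=[3.5000 8.0000 11.5000] v=[2.0000 -4.0000 2.0000]
Step 2: x=[4.1250 6.7500 12.1250] v=[2.5000 -5.0000 2.5000]
Step 3: x=[4.4063 6.1875 12.4063] v=[1.1250 -2.2500 1.1250]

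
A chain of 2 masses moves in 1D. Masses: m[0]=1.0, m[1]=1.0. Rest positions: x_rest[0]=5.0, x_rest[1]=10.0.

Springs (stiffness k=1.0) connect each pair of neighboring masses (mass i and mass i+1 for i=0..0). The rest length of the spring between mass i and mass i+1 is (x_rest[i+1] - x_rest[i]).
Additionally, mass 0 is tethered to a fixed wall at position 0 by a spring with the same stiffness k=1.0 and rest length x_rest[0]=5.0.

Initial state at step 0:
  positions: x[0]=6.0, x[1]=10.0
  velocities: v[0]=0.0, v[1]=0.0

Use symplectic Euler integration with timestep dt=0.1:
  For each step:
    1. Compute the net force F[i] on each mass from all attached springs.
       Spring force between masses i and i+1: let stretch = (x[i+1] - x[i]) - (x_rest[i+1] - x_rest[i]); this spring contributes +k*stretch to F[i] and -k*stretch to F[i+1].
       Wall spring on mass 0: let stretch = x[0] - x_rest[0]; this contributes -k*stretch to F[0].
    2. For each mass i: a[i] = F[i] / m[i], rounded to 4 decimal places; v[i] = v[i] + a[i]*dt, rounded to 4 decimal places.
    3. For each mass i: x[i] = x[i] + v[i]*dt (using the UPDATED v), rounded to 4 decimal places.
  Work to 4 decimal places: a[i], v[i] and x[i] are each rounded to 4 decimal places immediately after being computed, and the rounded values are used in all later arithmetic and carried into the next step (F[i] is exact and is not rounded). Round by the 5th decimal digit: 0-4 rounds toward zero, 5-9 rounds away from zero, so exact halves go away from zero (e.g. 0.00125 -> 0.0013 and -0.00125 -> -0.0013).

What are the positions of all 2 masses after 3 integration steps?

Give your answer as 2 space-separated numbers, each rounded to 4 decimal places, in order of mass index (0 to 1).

Step 0: x=[6.0000 10.0000] v=[0.0000 0.0000]
Step 1: x=[5.9800 10.0100] v=[-0.2000 0.1000]
Step 2: x=[5.9405 10.0297] v=[-0.3950 0.1970]
Step 3: x=[5.8825 10.0585] v=[-0.5801 0.2881]

Answer: 5.8825 10.0585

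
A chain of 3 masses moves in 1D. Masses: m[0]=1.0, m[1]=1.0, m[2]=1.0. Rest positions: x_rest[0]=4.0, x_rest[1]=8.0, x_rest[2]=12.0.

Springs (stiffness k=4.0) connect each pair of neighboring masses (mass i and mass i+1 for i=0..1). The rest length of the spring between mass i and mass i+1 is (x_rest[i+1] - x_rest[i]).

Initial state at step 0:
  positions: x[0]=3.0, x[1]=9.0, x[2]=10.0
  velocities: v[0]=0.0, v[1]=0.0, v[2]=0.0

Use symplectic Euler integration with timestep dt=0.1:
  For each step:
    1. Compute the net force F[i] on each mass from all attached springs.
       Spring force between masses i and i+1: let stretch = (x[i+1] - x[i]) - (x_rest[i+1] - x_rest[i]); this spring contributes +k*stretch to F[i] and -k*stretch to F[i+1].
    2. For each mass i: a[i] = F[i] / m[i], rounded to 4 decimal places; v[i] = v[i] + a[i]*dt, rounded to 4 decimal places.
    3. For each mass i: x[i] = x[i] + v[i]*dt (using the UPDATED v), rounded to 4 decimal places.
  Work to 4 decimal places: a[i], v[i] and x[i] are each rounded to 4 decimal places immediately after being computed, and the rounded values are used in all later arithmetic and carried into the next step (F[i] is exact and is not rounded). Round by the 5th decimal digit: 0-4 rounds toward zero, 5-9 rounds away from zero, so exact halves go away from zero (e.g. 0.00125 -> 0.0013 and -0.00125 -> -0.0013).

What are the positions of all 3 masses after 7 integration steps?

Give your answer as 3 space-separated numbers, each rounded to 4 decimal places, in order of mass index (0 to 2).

Answer: 4.0975 5.8737 12.0290

Derivation:
Step 0: x=[3.0000 9.0000 10.0000] v=[0.0000 0.0000 0.0000]
Step 1: x=[3.0800 8.8000 10.1200] v=[0.8000 -2.0000 1.2000]
Step 2: x=[3.2288 8.4240 10.3472] v=[1.4880 -3.7600 2.2720]
Step 3: x=[3.4254 7.9171 10.6575] v=[1.9661 -5.0688 3.1027]
Step 4: x=[3.6417 7.3402 11.0182] v=[2.1628 -5.7693 3.6065]
Step 5: x=[3.8459 6.7625 11.3917] v=[2.0422 -5.7775 3.7353]
Step 6: x=[4.0068 6.2533 11.7401] v=[1.6088 -5.0925 3.4836]
Step 7: x=[4.0975 5.8737 12.0290] v=[0.9074 -3.7964 2.8889]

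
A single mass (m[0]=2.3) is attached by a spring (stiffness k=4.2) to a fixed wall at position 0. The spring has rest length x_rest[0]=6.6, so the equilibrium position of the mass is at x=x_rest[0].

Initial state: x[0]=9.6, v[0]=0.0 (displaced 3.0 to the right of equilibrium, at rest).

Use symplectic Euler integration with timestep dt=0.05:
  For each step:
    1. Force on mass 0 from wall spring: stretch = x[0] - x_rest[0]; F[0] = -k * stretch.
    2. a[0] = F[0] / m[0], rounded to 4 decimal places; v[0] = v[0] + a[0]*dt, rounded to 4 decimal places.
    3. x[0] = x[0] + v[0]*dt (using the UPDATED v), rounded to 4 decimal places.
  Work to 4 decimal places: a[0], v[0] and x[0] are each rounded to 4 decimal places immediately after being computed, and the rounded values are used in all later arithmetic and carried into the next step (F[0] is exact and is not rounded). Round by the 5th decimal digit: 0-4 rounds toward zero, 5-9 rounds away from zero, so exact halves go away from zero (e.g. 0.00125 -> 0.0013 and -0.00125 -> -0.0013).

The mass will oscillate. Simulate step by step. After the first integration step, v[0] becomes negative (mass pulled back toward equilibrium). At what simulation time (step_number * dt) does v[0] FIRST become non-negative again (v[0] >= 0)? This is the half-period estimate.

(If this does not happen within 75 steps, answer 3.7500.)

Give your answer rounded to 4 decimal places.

Step 0: x=[9.6000] v=[0.0000]
Step 1: x=[9.5863] v=[-0.2739]
Step 2: x=[9.5590] v=[-0.5466]
Step 3: x=[9.5182] v=[-0.8168]
Step 4: x=[9.4640] v=[-1.0832]
Step 5: x=[9.3968] v=[-1.3447]
Step 6: x=[9.3168] v=[-1.6001]
Step 7: x=[9.2244] v=[-1.8482]
Step 8: x=[9.1200] v=[-2.0878]
Step 9: x=[9.0041] v=[-2.3179]
Step 10: x=[8.8772] v=[-2.5374]
Step 11: x=[8.7399] v=[-2.7453]
Step 12: x=[8.5929] v=[-2.9407]
Step 13: x=[8.4368] v=[-3.1227]
Step 14: x=[8.2723] v=[-3.2904]
Step 15: x=[8.1001] v=[-3.4431]
Step 16: x=[7.9211] v=[-3.5801]
Step 17: x=[7.7361] v=[-3.7007]
Step 18: x=[7.5459] v=[-3.8044]
Step 19: x=[7.3514] v=[-3.8908]
Step 20: x=[7.1534] v=[-3.9594]
Step 21: x=[6.9529] v=[-4.0099]
Step 22: x=[6.7508] v=[-4.0421]
Step 23: x=[6.5480] v=[-4.0559]
Step 24: x=[6.3454] v=[-4.0512]
Step 25: x=[6.1440] v=[-4.0280]
Step 26: x=[5.9447] v=[-3.9864]
Step 27: x=[5.7484] v=[-3.9266]
Step 28: x=[5.5560] v=[-3.8488]
Step 29: x=[5.3683] v=[-3.7535]
Step 30: x=[5.1863] v=[-3.6410]
Step 31: x=[5.0107] v=[-3.5119]
Step 32: x=[4.8424] v=[-3.3668]
Step 33: x=[4.6821] v=[-3.2063]
Step 34: x=[4.5305] v=[-3.0312]
Step 35: x=[4.3884] v=[-2.8422]
Step 36: x=[4.2564] v=[-2.6403]
Step 37: x=[4.1351] v=[-2.4263]
Step 38: x=[4.0250] v=[-2.2012]
Step 39: x=[3.9267] v=[-1.9661]
Step 40: x=[3.8406] v=[-1.7220]
Step 41: x=[3.7671] v=[-1.4701]
Step 42: x=[3.7065] v=[-1.2114]
Step 43: x=[3.6591] v=[-0.9472]
Step 44: x=[3.6252] v=[-0.6787]
Step 45: x=[3.6048] v=[-0.4071]
Step 46: x=[3.5981] v=[-0.1336]
Step 47: x=[3.6051] v=[0.1405]
First v>=0 after going negative at step 47, time=2.3500

Answer: 2.3500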